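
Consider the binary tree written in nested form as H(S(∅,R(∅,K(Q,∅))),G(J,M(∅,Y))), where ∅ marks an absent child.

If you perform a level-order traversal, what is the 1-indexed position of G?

Level-order visits nodes level by level from the root, left to right within each level.
Level 0: H
Level 1: S, G
Level 2: R, J, M
Level 3: K, Y
Level 4: Q
Full level-order sequence: H, S, G, R, J, M, K, Y, Q.

3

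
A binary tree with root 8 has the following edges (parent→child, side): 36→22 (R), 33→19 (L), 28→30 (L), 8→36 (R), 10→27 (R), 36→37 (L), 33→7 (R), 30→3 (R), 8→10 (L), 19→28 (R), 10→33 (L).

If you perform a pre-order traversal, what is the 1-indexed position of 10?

Pre-order visits the node, then its left subtree, then its right subtree.
Visit 8.
At 8: go left to 10.
  Visit 10.
  At 10: go left to 33.
    Visit 33.
    At 33: go left to 19.
      Visit 19.
      At 19: no left child.
      At 19: go right to 28.
        Visit 28.
        At 28: go left to 30.
          Visit 30.
          At 30: no left child.
          At 30: go right to 3.
            3 is a leaf — visit 3.
        At 28: no right child.
    At 33: go right to 7.
      7 is a leaf — visit 7.
  At 10: go right to 27.
    27 is a leaf — visit 27.
At 8: go right to 36.
  Visit 36.
  At 36: go left to 37.
    37 is a leaf — visit 37.
  At 36: go right to 22.
    22 is a leaf — visit 22.
Full pre-order sequence: 8, 10, 33, 19, 28, 30, 3, 7, 27, 36, 37, 22.

2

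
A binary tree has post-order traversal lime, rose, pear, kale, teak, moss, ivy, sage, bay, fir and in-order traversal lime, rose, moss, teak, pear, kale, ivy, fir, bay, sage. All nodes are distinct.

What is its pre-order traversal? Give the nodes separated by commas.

The last element of post-order is the root; it splits in-order into left and right subtrees.
Root fir: left subtree has 7 nodes {lime, rose, moss, teak, pear, kale, ivy}, right has 2 {bay, sage}.
  Root ivy: left subtree has 6 nodes {lime, rose, moss, teak, pear, kale}, right has 0 { }.
    Root moss: left subtree has 2 nodes {lime, rose}, right has 3 {teak, pear, kale}.
      Root rose: left subtree has 1 node {lime}, right has 0 { }.
      Root teak: left subtree has 0 nodes { }, right has 2 {pear, kale}.
        Root kale: left subtree has 1 node {pear}, right has 0 { }.
  Root bay: left subtree has 0 nodes { }, right has 1 {sage}.

fir, ivy, moss, rose, lime, teak, kale, pear, bay, sage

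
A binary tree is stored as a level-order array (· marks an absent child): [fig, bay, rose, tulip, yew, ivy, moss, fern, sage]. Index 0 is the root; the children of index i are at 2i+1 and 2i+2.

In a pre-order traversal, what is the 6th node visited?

yew

Pre-order visits the node, then its left subtree, then its right subtree.
Visit fig.
At fig: go left to bay.
  Visit bay.
  At bay: go left to tulip.
    Visit tulip.
    At tulip: go left to fern.
      fern is a leaf — visit fern.
    At tulip: go right to sage.
      sage is a leaf — visit sage.
  At bay: go right to yew.
    yew is a leaf — visit yew.
At fig: go right to rose.
  Visit rose.
  At rose: go left to ivy.
    ivy is a leaf — visit ivy.
  At rose: go right to moss.
    moss is a leaf — visit moss.
Full pre-order sequence: fig, bay, tulip, fern, sage, yew, rose, ivy, moss.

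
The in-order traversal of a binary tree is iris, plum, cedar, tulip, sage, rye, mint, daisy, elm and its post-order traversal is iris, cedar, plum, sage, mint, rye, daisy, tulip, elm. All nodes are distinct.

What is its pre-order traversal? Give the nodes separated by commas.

The last element of post-order is the root; it splits in-order into left and right subtrees.
Root elm: left subtree has 8 nodes {iris, plum, cedar, tulip, sage, rye, mint, daisy}, right has 0 { }.
  Root tulip: left subtree has 3 nodes {iris, plum, cedar}, right has 4 {sage, rye, mint, daisy}.
    Root plum: left subtree has 1 node {iris}, right has 1 {cedar}.
    Root daisy: left subtree has 3 nodes {sage, rye, mint}, right has 0 { }.
      Root rye: left subtree has 1 node {sage}, right has 1 {mint}.

elm, tulip, plum, iris, cedar, daisy, rye, sage, mint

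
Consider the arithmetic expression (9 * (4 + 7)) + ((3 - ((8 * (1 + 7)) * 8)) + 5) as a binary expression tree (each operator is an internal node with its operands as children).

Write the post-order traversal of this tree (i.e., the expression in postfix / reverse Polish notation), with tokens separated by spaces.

9 4 7 + * 3 8 1 7 + * 8 * - 5 + +

Post-order on an expression tree gives postfix notation: for each operator, emit left operand, right operand, then the operator.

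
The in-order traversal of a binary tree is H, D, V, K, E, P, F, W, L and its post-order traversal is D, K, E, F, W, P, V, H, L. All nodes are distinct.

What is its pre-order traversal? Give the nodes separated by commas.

L, H, V, D, P, E, K, W, F

The last element of post-order is the root; it splits in-order into left and right subtrees.
Root L: left subtree has 8 nodes {H, D, V, K, E, P, F, W}, right has 0 { }.
  Root H: left subtree has 0 nodes { }, right has 7 {D, V, K, E, P, F, W}.
    Root V: left subtree has 1 node {D}, right has 5 {K, E, P, F, W}.
      Root P: left subtree has 2 nodes {K, E}, right has 2 {F, W}.
        Root E: left subtree has 1 node {K}, right has 0 { }.
        Root W: left subtree has 1 node {F}, right has 0 { }.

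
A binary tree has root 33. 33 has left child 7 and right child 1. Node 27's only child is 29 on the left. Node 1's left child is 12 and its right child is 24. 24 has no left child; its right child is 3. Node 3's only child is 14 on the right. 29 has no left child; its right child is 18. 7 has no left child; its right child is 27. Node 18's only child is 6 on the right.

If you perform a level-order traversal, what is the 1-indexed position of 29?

7

Level-order visits nodes level by level from the root, left to right within each level.
Level 0: 33
Level 1: 7, 1
Level 2: 27, 12, 24
Level 3: 29, 3
Level 4: 18, 14
Level 5: 6
Full level-order sequence: 33, 7, 1, 27, 12, 24, 29, 3, 18, 14, 6.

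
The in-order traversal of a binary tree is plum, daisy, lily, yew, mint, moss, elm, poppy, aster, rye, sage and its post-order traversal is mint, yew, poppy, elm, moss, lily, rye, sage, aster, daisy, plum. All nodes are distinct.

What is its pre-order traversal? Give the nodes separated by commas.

The last element of post-order is the root; it splits in-order into left and right subtrees.
Root plum: left subtree has 0 nodes { }, right has 10 {daisy, lily, yew, mint, moss, elm, poppy, aster, rye, sage}.
  Root daisy: left subtree has 0 nodes { }, right has 9 {lily, yew, mint, moss, elm, poppy, aster, rye, sage}.
    Root aster: left subtree has 6 nodes {lily, yew, mint, moss, elm, poppy}, right has 2 {rye, sage}.
      Root lily: left subtree has 0 nodes { }, right has 5 {yew, mint, moss, elm, poppy}.
        Root moss: left subtree has 2 nodes {yew, mint}, right has 2 {elm, poppy}.
          Root yew: left subtree has 0 nodes { }, right has 1 {mint}.
          Root elm: left subtree has 0 nodes { }, right has 1 {poppy}.
      Root sage: left subtree has 1 node {rye}, right has 0 { }.

plum, daisy, aster, lily, moss, yew, mint, elm, poppy, sage, rye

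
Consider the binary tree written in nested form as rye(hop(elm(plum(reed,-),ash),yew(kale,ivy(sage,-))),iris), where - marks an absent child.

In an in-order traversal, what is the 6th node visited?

kale

In-order visits the left subtree, then the node, then the right subtree.
At rye: go left to hop.
  At hop: go left to elm.
    At elm: go left to plum.
      At plum: go left to reed.
        reed is a leaf — visit reed.
      Visit plum.
      At plum: no right child.
    Visit elm.
    At elm: go right to ash.
      ash is a leaf — visit ash.
  Visit hop.
  At hop: go right to yew.
    At yew: go left to kale.
      kale is a leaf — visit kale.
    Visit yew.
    At yew: go right to ivy.
      At ivy: go left to sage.
        sage is a leaf — visit sage.
      Visit ivy.
      At ivy: no right child.
Visit rye.
At rye: go right to iris.
  iris is a leaf — visit iris.
Full in-order sequence: reed, plum, elm, ash, hop, kale, yew, sage, ivy, rye, iris.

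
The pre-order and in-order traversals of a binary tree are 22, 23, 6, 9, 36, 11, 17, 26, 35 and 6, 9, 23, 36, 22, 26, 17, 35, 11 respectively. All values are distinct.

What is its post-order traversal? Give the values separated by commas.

The first element of pre-order is the root; it splits in-order into left and right subtrees.
Root 22: left subtree has 4 nodes {6, 9, 23, 36}, right has 4 {26, 17, 35, 11}.
  Root 23: left subtree has 2 nodes {6, 9}, right has 1 {36}.
    Root 6: left subtree has 0 nodes { }, right has 1 {9}.
  Root 11: left subtree has 3 nodes {26, 17, 35}, right has 0 { }.
    Root 17: left subtree has 1 node {26}, right has 1 {35}.

9, 6, 36, 23, 26, 35, 17, 11, 22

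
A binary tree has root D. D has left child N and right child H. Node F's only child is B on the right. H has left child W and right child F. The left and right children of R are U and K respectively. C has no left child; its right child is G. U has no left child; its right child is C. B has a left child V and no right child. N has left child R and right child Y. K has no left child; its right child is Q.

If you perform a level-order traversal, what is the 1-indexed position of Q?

Level-order visits nodes level by level from the root, left to right within each level.
Level 0: D
Level 1: N, H
Level 2: R, Y, W, F
Level 3: U, K, B
Level 4: C, Q, V
Level 5: G
Full level-order sequence: D, N, H, R, Y, W, F, U, K, B, C, Q, V, G.

12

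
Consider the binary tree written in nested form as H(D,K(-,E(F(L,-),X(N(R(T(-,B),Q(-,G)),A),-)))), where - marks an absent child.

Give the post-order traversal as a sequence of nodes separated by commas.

D, L, F, B, T, G, Q, R, A, N, X, E, K, H

Post-order visits the left subtree, then the right subtree, then the node.
At H: go left to D.
  D is a leaf — visit D.
At H: go right to K.
  At K: no left child.
  At K: go right to E.
    At E: go left to F.
      At F: go left to L.
        L is a leaf — visit L.
      At F: no right child.
      Visit F.
    At E: go right to X.
      At X: go left to N.
        At N: go left to R.
          At R: go left to T.
            At T: no left child.
            At T: go right to B.
              B is a leaf — visit B.
            Visit T.
          At R: go right to Q.
            At Q: no left child.
            At Q: go right to G.
              G is a leaf — visit G.
            Visit Q.
          Visit R.
        At N: go right to A.
          A is a leaf — visit A.
        Visit N.
      At X: no right child.
      Visit X.
    Visit E.
  Visit K.
Visit H.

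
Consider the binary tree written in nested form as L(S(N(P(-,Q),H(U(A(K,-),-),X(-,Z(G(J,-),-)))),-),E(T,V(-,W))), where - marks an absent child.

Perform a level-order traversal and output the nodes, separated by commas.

Level-order visits nodes level by level from the root, left to right within each level.
Level 0: L
Level 1: S, E
Level 2: N, T, V
Level 3: P, H, W
Level 4: Q, U, X
Level 5: A, Z
Level 6: K, G
Level 7: J

L, S, E, N, T, V, P, H, W, Q, U, X, A, Z, K, G, J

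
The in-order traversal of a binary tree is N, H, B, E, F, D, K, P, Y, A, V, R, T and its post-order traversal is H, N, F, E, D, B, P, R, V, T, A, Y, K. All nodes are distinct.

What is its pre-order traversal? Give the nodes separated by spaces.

The last element of post-order is the root; it splits in-order into left and right subtrees.
Root K: left subtree has 6 nodes {N, H, B, E, F, D}, right has 6 {P, Y, A, V, R, T}.
  Root B: left subtree has 2 nodes {N, H}, right has 3 {E, F, D}.
    Root N: left subtree has 0 nodes { }, right has 1 {H}.
    Root D: left subtree has 2 nodes {E, F}, right has 0 { }.
      Root E: left subtree has 0 nodes { }, right has 1 {F}.
  Root Y: left subtree has 1 node {P}, right has 4 {A, V, R, T}.
    Root A: left subtree has 0 nodes { }, right has 3 {V, R, T}.
      Root T: left subtree has 2 nodes {V, R}, right has 0 { }.
        Root V: left subtree has 0 nodes { }, right has 1 {R}.

K B N H D E F Y P A T V R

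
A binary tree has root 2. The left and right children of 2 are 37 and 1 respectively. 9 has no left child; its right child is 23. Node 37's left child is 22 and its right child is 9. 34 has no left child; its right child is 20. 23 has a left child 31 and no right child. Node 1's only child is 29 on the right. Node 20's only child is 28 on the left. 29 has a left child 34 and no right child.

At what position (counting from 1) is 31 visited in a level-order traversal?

Level-order visits nodes level by level from the root, left to right within each level.
Level 0: 2
Level 1: 37, 1
Level 2: 22, 9, 29
Level 3: 23, 34
Level 4: 31, 20
Level 5: 28
Full level-order sequence: 2, 37, 1, 22, 9, 29, 23, 34, 31, 20, 28.

9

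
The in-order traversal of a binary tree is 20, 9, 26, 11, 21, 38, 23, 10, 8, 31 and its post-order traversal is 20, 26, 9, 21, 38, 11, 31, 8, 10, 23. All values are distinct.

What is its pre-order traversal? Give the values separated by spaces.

The last element of post-order is the root; it splits in-order into left and right subtrees.
Root 23: left subtree has 6 nodes {20, 9, 26, 11, 21, 38}, right has 3 {10, 8, 31}.
  Root 11: left subtree has 3 nodes {20, 9, 26}, right has 2 {21, 38}.
    Root 9: left subtree has 1 node {20}, right has 1 {26}.
    Root 38: left subtree has 1 node {21}, right has 0 { }.
  Root 10: left subtree has 0 nodes { }, right has 2 {8, 31}.
    Root 8: left subtree has 0 nodes { }, right has 1 {31}.

23 11 9 20 26 38 21 10 8 31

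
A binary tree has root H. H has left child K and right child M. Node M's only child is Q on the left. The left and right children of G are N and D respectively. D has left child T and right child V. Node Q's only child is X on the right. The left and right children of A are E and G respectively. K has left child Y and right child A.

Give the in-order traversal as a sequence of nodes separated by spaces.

Y K E A N G T D V H Q X M

In-order visits the left subtree, then the node, then the right subtree.
At H: go left to K.
  At K: go left to Y.
    Y is a leaf — visit Y.
  Visit K.
  At K: go right to A.
    At A: go left to E.
      E is a leaf — visit E.
    Visit A.
    At A: go right to G.
      At G: go left to N.
        N is a leaf — visit N.
      Visit G.
      At G: go right to D.
        At D: go left to T.
          T is a leaf — visit T.
        Visit D.
        At D: go right to V.
          V is a leaf — visit V.
Visit H.
At H: go right to M.
  At M: go left to Q.
    At Q: no left child.
    Visit Q.
    At Q: go right to X.
      X is a leaf — visit X.
  Visit M.
  At M: no right child.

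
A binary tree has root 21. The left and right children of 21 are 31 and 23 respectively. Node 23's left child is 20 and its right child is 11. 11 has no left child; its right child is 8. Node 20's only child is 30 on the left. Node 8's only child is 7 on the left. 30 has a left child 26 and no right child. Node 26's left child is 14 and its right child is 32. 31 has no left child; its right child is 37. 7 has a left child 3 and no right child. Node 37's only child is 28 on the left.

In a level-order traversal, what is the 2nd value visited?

Level-order visits nodes level by level from the root, left to right within each level.
Level 0: 21
Level 1: 31, 23
Level 2: 37, 20, 11
Level 3: 28, 30, 8
Level 4: 26, 7
Level 5: 14, 32, 3
Full level-order sequence: 21, 31, 23, 37, 20, 11, 28, 30, 8, 26, 7, 14, 32, 3.

31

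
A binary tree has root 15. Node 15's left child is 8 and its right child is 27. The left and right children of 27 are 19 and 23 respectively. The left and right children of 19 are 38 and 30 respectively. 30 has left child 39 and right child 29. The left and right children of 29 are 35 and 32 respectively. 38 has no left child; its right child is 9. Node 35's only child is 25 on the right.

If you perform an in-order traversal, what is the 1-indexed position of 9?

4

In-order visits the left subtree, then the node, then the right subtree.
At 15: go left to 8.
  8 is a leaf — visit 8.
Visit 15.
At 15: go right to 27.
  At 27: go left to 19.
    At 19: go left to 38.
      At 38: no left child.
      Visit 38.
      At 38: go right to 9.
        9 is a leaf — visit 9.
    Visit 19.
    At 19: go right to 30.
      At 30: go left to 39.
        39 is a leaf — visit 39.
      Visit 30.
      At 30: go right to 29.
        At 29: go left to 35.
          At 35: no left child.
          Visit 35.
          At 35: go right to 25.
            25 is a leaf — visit 25.
        Visit 29.
        At 29: go right to 32.
          32 is a leaf — visit 32.
  Visit 27.
  At 27: go right to 23.
    23 is a leaf — visit 23.
Full in-order sequence: 8, 15, 38, 9, 19, 39, 30, 35, 25, 29, 32, 27, 23.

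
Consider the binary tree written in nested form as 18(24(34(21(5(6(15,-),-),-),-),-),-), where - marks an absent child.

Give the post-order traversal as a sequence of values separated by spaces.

15 6 5 21 34 24 18

Post-order visits the left subtree, then the right subtree, then the node.
At 18: go left to 24.
  At 24: go left to 34.
    At 34: go left to 21.
      At 21: go left to 5.
        At 5: go left to 6.
          At 6: go left to 15.
            15 is a leaf — visit 15.
          At 6: no right child.
          Visit 6.
        At 5: no right child.
        Visit 5.
      At 21: no right child.
      Visit 21.
    At 34: no right child.
    Visit 34.
  At 24: no right child.
  Visit 24.
At 18: no right child.
Visit 18.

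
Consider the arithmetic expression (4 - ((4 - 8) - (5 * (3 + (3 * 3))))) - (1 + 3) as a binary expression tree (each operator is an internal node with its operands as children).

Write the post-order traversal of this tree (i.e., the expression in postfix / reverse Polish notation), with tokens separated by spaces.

Post-order on an expression tree gives postfix notation: for each operator, emit left operand, right operand, then the operator.

4 4 8 - 5 3 3 3 * + * - - 1 3 + -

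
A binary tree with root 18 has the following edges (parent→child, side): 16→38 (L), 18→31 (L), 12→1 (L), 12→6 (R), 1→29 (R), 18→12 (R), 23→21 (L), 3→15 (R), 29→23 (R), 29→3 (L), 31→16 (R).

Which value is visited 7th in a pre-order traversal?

29

Pre-order visits the node, then its left subtree, then its right subtree.
Visit 18.
At 18: go left to 31.
  Visit 31.
  At 31: no left child.
  At 31: go right to 16.
    Visit 16.
    At 16: go left to 38.
      38 is a leaf — visit 38.
    At 16: no right child.
At 18: go right to 12.
  Visit 12.
  At 12: go left to 1.
    Visit 1.
    At 1: no left child.
    At 1: go right to 29.
      Visit 29.
      At 29: go left to 3.
        Visit 3.
        At 3: no left child.
        At 3: go right to 15.
          15 is a leaf — visit 15.
      At 29: go right to 23.
        Visit 23.
        At 23: go left to 21.
          21 is a leaf — visit 21.
        At 23: no right child.
  At 12: go right to 6.
    6 is a leaf — visit 6.
Full pre-order sequence: 18, 31, 16, 38, 12, 1, 29, 3, 15, 23, 21, 6.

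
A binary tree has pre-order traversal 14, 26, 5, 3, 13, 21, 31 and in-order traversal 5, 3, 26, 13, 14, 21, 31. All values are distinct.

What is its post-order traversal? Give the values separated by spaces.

The first element of pre-order is the root; it splits in-order into left and right subtrees.
Root 14: left subtree has 4 nodes {5, 3, 26, 13}, right has 2 {21, 31}.
  Root 26: left subtree has 2 nodes {5, 3}, right has 1 {13}.
    Root 5: left subtree has 0 nodes { }, right has 1 {3}.
  Root 21: left subtree has 0 nodes { }, right has 1 {31}.

3 5 13 26 31 21 14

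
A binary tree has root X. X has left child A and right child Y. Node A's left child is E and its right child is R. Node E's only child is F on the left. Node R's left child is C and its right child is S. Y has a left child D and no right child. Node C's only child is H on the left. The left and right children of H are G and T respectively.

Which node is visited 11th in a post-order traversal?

Post-order visits the left subtree, then the right subtree, then the node.
At X: go left to A.
  At A: go left to E.
    At E: go left to F.
      F is a leaf — visit F.
    At E: no right child.
    Visit E.
  At A: go right to R.
    At R: go left to C.
      At C: go left to H.
        At H: go left to G.
          G is a leaf — visit G.
        At H: go right to T.
          T is a leaf — visit T.
        Visit H.
      At C: no right child.
      Visit C.
    At R: go right to S.
      S is a leaf — visit S.
    Visit R.
  Visit A.
At X: go right to Y.
  At Y: go left to D.
    D is a leaf — visit D.
  At Y: no right child.
  Visit Y.
Visit X.
Full post-order sequence: F, E, G, T, H, C, S, R, A, D, Y, X.

Y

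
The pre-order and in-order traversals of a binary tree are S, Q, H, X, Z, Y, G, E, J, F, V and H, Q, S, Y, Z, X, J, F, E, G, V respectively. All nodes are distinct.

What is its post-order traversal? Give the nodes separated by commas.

H, Q, Y, Z, F, J, E, V, G, X, S

The first element of pre-order is the root; it splits in-order into left and right subtrees.
Root S: left subtree has 2 nodes {H, Q}, right has 8 {Y, Z, X, J, F, E, G, V}.
  Root Q: left subtree has 1 node {H}, right has 0 { }.
  Root X: left subtree has 2 nodes {Y, Z}, right has 5 {J, F, E, G, V}.
    Root Z: left subtree has 1 node {Y}, right has 0 { }.
    Root G: left subtree has 3 nodes {J, F, E}, right has 1 {V}.
      Root E: left subtree has 2 nodes {J, F}, right has 0 { }.
        Root J: left subtree has 0 nodes { }, right has 1 {F}.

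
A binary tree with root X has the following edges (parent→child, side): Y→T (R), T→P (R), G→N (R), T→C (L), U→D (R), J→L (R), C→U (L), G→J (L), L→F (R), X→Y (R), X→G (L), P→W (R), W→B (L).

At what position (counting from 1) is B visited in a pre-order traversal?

14

Pre-order visits the node, then its left subtree, then its right subtree.
Visit X.
At X: go left to G.
  Visit G.
  At G: go left to J.
    Visit J.
    At J: no left child.
    At J: go right to L.
      Visit L.
      At L: no left child.
      At L: go right to F.
        F is a leaf — visit F.
  At G: go right to N.
    N is a leaf — visit N.
At X: go right to Y.
  Visit Y.
  At Y: no left child.
  At Y: go right to T.
    Visit T.
    At T: go left to C.
      Visit C.
      At C: go left to U.
        Visit U.
        At U: no left child.
        At U: go right to D.
          D is a leaf — visit D.
      At C: no right child.
    At T: go right to P.
      Visit P.
      At P: no left child.
      At P: go right to W.
        Visit W.
        At W: go left to B.
          B is a leaf — visit B.
        At W: no right child.
Full pre-order sequence: X, G, J, L, F, N, Y, T, C, U, D, P, W, B.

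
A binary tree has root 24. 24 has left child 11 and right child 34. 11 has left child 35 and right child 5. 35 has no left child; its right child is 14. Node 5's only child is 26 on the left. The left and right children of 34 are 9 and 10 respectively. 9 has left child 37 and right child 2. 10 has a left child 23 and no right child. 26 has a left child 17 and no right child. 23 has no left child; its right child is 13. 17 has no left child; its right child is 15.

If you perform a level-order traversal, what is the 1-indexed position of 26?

9

Level-order visits nodes level by level from the root, left to right within each level.
Level 0: 24
Level 1: 11, 34
Level 2: 35, 5, 9, 10
Level 3: 14, 26, 37, 2, 23
Level 4: 17, 13
Level 5: 15
Full level-order sequence: 24, 11, 34, 35, 5, 9, 10, 14, 26, 37, 2, 23, 17, 13, 15.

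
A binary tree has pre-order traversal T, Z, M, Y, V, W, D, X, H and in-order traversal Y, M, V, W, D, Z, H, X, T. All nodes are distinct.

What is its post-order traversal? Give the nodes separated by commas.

The first element of pre-order is the root; it splits in-order into left and right subtrees.
Root T: left subtree has 8 nodes {Y, M, V, W, D, Z, H, X}, right has 0 { }.
  Root Z: left subtree has 5 nodes {Y, M, V, W, D}, right has 2 {H, X}.
    Root M: left subtree has 1 node {Y}, right has 3 {V, W, D}.
      Root V: left subtree has 0 nodes { }, right has 2 {W, D}.
        Root W: left subtree has 0 nodes { }, right has 1 {D}.
    Root X: left subtree has 1 node {H}, right has 0 { }.

Y, D, W, V, M, H, X, Z, T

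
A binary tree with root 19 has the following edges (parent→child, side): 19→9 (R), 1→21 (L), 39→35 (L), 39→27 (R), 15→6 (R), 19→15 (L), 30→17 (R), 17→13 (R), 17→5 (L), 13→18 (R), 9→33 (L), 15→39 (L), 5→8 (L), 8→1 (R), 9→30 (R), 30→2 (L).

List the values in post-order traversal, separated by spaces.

Post-order visits the left subtree, then the right subtree, then the node.
At 19: go left to 15.
  At 15: go left to 39.
    At 39: go left to 35.
      35 is a leaf — visit 35.
    At 39: go right to 27.
      27 is a leaf — visit 27.
    Visit 39.
  At 15: go right to 6.
    6 is a leaf — visit 6.
  Visit 15.
At 19: go right to 9.
  At 9: go left to 33.
    33 is a leaf — visit 33.
  At 9: go right to 30.
    At 30: go left to 2.
      2 is a leaf — visit 2.
    At 30: go right to 17.
      At 17: go left to 5.
        At 5: go left to 8.
          At 8: no left child.
          At 8: go right to 1.
            At 1: go left to 21.
              21 is a leaf — visit 21.
            At 1: no right child.
            Visit 1.
          Visit 8.
        At 5: no right child.
        Visit 5.
      At 17: go right to 13.
        At 13: no left child.
        At 13: go right to 18.
          18 is a leaf — visit 18.
        Visit 13.
      Visit 17.
    Visit 30.
  Visit 9.
Visit 19.

35 27 39 6 15 33 2 21 1 8 5 18 13 17 30 9 19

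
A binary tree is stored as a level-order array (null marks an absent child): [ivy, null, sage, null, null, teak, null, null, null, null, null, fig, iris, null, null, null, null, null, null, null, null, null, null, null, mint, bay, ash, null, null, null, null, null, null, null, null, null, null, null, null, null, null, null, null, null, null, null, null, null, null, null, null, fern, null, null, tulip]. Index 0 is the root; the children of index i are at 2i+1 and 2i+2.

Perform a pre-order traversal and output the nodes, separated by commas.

Pre-order visits the node, then its left subtree, then its right subtree.
Visit ivy.
At ivy: no left child.
At ivy: go right to sage.
  Visit sage.
  At sage: go left to teak.
    Visit teak.
    At teak: go left to fig.
      Visit fig.
      At fig: no left child.
      At fig: go right to mint.
        mint is a leaf — visit mint.
    At teak: go right to iris.
      Visit iris.
      At iris: go left to bay.
        Visit bay.
        At bay: go left to fern.
          fern is a leaf — visit fern.
        At bay: no right child.
      At iris: go right to ash.
        Visit ash.
        At ash: no left child.
        At ash: go right to tulip.
          tulip is a leaf — visit tulip.
  At sage: no right child.

ivy, sage, teak, fig, mint, iris, bay, fern, ash, tulip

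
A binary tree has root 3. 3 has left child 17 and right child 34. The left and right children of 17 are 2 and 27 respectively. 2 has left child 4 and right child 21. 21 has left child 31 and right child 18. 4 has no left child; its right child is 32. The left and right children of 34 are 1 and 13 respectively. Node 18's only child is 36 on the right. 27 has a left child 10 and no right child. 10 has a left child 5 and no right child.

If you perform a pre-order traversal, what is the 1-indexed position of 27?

10

Pre-order visits the node, then its left subtree, then its right subtree.
Visit 3.
At 3: go left to 17.
  Visit 17.
  At 17: go left to 2.
    Visit 2.
    At 2: go left to 4.
      Visit 4.
      At 4: no left child.
      At 4: go right to 32.
        32 is a leaf — visit 32.
    At 2: go right to 21.
      Visit 21.
      At 21: go left to 31.
        31 is a leaf — visit 31.
      At 21: go right to 18.
        Visit 18.
        At 18: no left child.
        At 18: go right to 36.
          36 is a leaf — visit 36.
  At 17: go right to 27.
    Visit 27.
    At 27: go left to 10.
      Visit 10.
      At 10: go left to 5.
        5 is a leaf — visit 5.
      At 10: no right child.
    At 27: no right child.
At 3: go right to 34.
  Visit 34.
  At 34: go left to 1.
    1 is a leaf — visit 1.
  At 34: go right to 13.
    13 is a leaf — visit 13.
Full pre-order sequence: 3, 17, 2, 4, 32, 21, 31, 18, 36, 27, 10, 5, 34, 1, 13.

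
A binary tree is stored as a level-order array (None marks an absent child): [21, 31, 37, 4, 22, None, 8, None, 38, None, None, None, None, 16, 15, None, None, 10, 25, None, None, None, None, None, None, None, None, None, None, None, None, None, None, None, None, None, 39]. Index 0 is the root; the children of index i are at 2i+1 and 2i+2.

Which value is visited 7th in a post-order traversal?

Post-order visits the left subtree, then the right subtree, then the node.
At 21: go left to 31.
  At 31: go left to 4.
    At 4: no left child.
    At 4: go right to 38.
      At 38: go left to 10.
        At 10: no left child.
        At 10: go right to 39.
          39 is a leaf — visit 39.
        Visit 10.
      At 38: go right to 25.
        25 is a leaf — visit 25.
      Visit 38.
    Visit 4.
  At 31: go right to 22.
    22 is a leaf — visit 22.
  Visit 31.
At 21: go right to 37.
  At 37: no left child.
  At 37: go right to 8.
    At 8: go left to 16.
      16 is a leaf — visit 16.
    At 8: go right to 15.
      15 is a leaf — visit 15.
    Visit 8.
  Visit 37.
Visit 21.
Full post-order sequence: 39, 10, 25, 38, 4, 22, 31, 16, 15, 8, 37, 21.

31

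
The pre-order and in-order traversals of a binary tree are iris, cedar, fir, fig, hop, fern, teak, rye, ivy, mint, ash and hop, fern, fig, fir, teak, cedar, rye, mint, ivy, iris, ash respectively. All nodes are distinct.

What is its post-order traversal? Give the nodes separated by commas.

The first element of pre-order is the root; it splits in-order into left and right subtrees.
Root iris: left subtree has 9 nodes {hop, fern, fig, fir, teak, cedar, rye, mint, ivy}, right has 1 {ash}.
  Root cedar: left subtree has 5 nodes {hop, fern, fig, fir, teak}, right has 3 {rye, mint, ivy}.
    Root fir: left subtree has 3 nodes {hop, fern, fig}, right has 1 {teak}.
      Root fig: left subtree has 2 nodes {hop, fern}, right has 0 { }.
        Root hop: left subtree has 0 nodes { }, right has 1 {fern}.
    Root rye: left subtree has 0 nodes { }, right has 2 {mint, ivy}.
      Root ivy: left subtree has 1 node {mint}, right has 0 { }.

fern, hop, fig, teak, fir, mint, ivy, rye, cedar, ash, iris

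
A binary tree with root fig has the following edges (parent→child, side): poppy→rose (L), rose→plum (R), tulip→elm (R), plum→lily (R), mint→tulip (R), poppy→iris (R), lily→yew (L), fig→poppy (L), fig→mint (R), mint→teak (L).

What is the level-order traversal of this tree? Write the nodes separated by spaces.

fig poppy mint rose iris teak tulip plum elm lily yew

Level-order visits nodes level by level from the root, left to right within each level.
Level 0: fig
Level 1: poppy, mint
Level 2: rose, iris, teak, tulip
Level 3: plum, elm
Level 4: lily
Level 5: yew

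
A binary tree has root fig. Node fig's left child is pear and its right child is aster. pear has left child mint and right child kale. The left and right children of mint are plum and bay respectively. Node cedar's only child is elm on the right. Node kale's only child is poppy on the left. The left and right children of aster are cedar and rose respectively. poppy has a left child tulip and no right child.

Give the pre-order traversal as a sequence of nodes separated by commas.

Pre-order visits the node, then its left subtree, then its right subtree.
Visit fig.
At fig: go left to pear.
  Visit pear.
  At pear: go left to mint.
    Visit mint.
    At mint: go left to plum.
      plum is a leaf — visit plum.
    At mint: go right to bay.
      bay is a leaf — visit bay.
  At pear: go right to kale.
    Visit kale.
    At kale: go left to poppy.
      Visit poppy.
      At poppy: go left to tulip.
        tulip is a leaf — visit tulip.
      At poppy: no right child.
    At kale: no right child.
At fig: go right to aster.
  Visit aster.
  At aster: go left to cedar.
    Visit cedar.
    At cedar: no left child.
    At cedar: go right to elm.
      elm is a leaf — visit elm.
  At aster: go right to rose.
    rose is a leaf — visit rose.

fig, pear, mint, plum, bay, kale, poppy, tulip, aster, cedar, elm, rose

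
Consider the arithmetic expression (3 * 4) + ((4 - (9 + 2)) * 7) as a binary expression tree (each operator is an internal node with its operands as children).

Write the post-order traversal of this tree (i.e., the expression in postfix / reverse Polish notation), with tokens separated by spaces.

3 4 * 4 9 2 + - 7 * +

Post-order on an expression tree gives postfix notation: for each operator, emit left operand, right operand, then the operator.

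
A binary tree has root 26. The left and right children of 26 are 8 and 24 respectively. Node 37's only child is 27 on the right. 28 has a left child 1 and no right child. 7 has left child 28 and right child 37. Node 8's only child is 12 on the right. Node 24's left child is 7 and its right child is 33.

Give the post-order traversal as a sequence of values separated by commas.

12, 8, 1, 28, 27, 37, 7, 33, 24, 26

Post-order visits the left subtree, then the right subtree, then the node.
At 26: go left to 8.
  At 8: no left child.
  At 8: go right to 12.
    12 is a leaf — visit 12.
  Visit 8.
At 26: go right to 24.
  At 24: go left to 7.
    At 7: go left to 28.
      At 28: go left to 1.
        1 is a leaf — visit 1.
      At 28: no right child.
      Visit 28.
    At 7: go right to 37.
      At 37: no left child.
      At 37: go right to 27.
        27 is a leaf — visit 27.
      Visit 37.
    Visit 7.
  At 24: go right to 33.
    33 is a leaf — visit 33.
  Visit 24.
Visit 26.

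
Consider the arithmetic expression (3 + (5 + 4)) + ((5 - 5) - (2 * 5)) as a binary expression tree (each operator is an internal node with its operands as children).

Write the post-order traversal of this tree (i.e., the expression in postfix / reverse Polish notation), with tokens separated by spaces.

Post-order on an expression tree gives postfix notation: for each operator, emit left operand, right operand, then the operator.

3 5 4 + + 5 5 - 2 5 * - +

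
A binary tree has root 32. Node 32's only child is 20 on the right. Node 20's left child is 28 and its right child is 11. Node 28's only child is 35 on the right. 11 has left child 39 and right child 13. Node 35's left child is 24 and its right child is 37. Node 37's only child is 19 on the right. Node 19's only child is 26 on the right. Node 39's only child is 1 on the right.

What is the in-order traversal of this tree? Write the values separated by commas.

32, 28, 24, 35, 37, 19, 26, 20, 39, 1, 11, 13

In-order visits the left subtree, then the node, then the right subtree.
At 32: no left child.
Visit 32.
At 32: go right to 20.
  At 20: go left to 28.
    At 28: no left child.
    Visit 28.
    At 28: go right to 35.
      At 35: go left to 24.
        24 is a leaf — visit 24.
      Visit 35.
      At 35: go right to 37.
        At 37: no left child.
        Visit 37.
        At 37: go right to 19.
          At 19: no left child.
          Visit 19.
          At 19: go right to 26.
            26 is a leaf — visit 26.
  Visit 20.
  At 20: go right to 11.
    At 11: go left to 39.
      At 39: no left child.
      Visit 39.
      At 39: go right to 1.
        1 is a leaf — visit 1.
    Visit 11.
    At 11: go right to 13.
      13 is a leaf — visit 13.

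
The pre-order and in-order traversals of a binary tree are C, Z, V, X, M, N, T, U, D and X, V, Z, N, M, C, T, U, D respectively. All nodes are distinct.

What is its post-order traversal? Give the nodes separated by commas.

The first element of pre-order is the root; it splits in-order into left and right subtrees.
Root C: left subtree has 5 nodes {X, V, Z, N, M}, right has 3 {T, U, D}.
  Root Z: left subtree has 2 nodes {X, V}, right has 2 {N, M}.
    Root V: left subtree has 1 node {X}, right has 0 { }.
    Root M: left subtree has 1 node {N}, right has 0 { }.
  Root T: left subtree has 0 nodes { }, right has 2 {U, D}.
    Root U: left subtree has 0 nodes { }, right has 1 {D}.

X, V, N, M, Z, D, U, T, C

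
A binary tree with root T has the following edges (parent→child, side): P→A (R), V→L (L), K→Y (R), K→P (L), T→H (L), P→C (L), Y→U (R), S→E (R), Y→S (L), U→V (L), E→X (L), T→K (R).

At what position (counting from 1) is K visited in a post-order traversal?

Post-order visits the left subtree, then the right subtree, then the node.
At T: go left to H.
  H is a leaf — visit H.
At T: go right to K.
  At K: go left to P.
    At P: go left to C.
      C is a leaf — visit C.
    At P: go right to A.
      A is a leaf — visit A.
    Visit P.
  At K: go right to Y.
    At Y: go left to S.
      At S: no left child.
      At S: go right to E.
        At E: go left to X.
          X is a leaf — visit X.
        At E: no right child.
        Visit E.
      Visit S.
    At Y: go right to U.
      At U: go left to V.
        At V: go left to L.
          L is a leaf — visit L.
        At V: no right child.
        Visit V.
      At U: no right child.
      Visit U.
    Visit Y.
  Visit K.
Visit T.
Full post-order sequence: H, C, A, P, X, E, S, L, V, U, Y, K, T.

12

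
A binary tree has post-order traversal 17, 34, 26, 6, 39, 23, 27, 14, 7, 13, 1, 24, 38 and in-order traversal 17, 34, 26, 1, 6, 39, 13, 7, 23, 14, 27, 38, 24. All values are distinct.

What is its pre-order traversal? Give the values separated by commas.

The last element of post-order is the root; it splits in-order into left and right subtrees.
Root 38: left subtree has 11 nodes {17, 34, 26, 1, 6, 39, 13, 7, 23, 14, 27}, right has 1 {24}.
  Root 1: left subtree has 3 nodes {17, 34, 26}, right has 7 {6, 39, 13, 7, 23, 14, 27}.
    Root 26: left subtree has 2 nodes {17, 34}, right has 0 { }.
      Root 34: left subtree has 1 node {17}, right has 0 { }.
    Root 13: left subtree has 2 nodes {6, 39}, right has 4 {7, 23, 14, 27}.
      Root 39: left subtree has 1 node {6}, right has 0 { }.
      Root 7: left subtree has 0 nodes { }, right has 3 {23, 14, 27}.
        Root 14: left subtree has 1 node {23}, right has 1 {27}.

38, 1, 26, 34, 17, 13, 39, 6, 7, 14, 23, 27, 24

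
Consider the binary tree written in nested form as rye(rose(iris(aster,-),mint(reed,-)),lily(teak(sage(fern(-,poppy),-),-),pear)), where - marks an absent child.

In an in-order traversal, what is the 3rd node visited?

In-order visits the left subtree, then the node, then the right subtree.
At rye: go left to rose.
  At rose: go left to iris.
    At iris: go left to aster.
      aster is a leaf — visit aster.
    Visit iris.
    At iris: no right child.
  Visit rose.
  At rose: go right to mint.
    At mint: go left to reed.
      reed is a leaf — visit reed.
    Visit mint.
    At mint: no right child.
Visit rye.
At rye: go right to lily.
  At lily: go left to teak.
    At teak: go left to sage.
      At sage: go left to fern.
        At fern: no left child.
        Visit fern.
        At fern: go right to poppy.
          poppy is a leaf — visit poppy.
      Visit sage.
      At sage: no right child.
    Visit teak.
    At teak: no right child.
  Visit lily.
  At lily: go right to pear.
    pear is a leaf — visit pear.
Full in-order sequence: aster, iris, rose, reed, mint, rye, fern, poppy, sage, teak, lily, pear.

rose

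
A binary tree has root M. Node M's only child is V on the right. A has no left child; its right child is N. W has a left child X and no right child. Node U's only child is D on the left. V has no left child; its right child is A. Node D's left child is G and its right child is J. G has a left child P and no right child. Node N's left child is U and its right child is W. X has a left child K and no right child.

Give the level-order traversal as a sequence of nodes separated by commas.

M, V, A, N, U, W, D, X, G, J, K, P

Level-order visits nodes level by level from the root, left to right within each level.
Level 0: M
Level 1: V
Level 2: A
Level 3: N
Level 4: U, W
Level 5: D, X
Level 6: G, J, K
Level 7: P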